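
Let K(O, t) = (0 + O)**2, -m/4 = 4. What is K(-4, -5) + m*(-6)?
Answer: 112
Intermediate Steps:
m = -16 (m = -4*4 = -16)
K(O, t) = O**2
K(-4, -5) + m*(-6) = (-4)**2 - 16*(-6) = 16 + 96 = 112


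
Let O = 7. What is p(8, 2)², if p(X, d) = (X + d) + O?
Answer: 289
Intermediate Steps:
p(X, d) = 7 + X + d (p(X, d) = (X + d) + 7 = 7 + X + d)
p(8, 2)² = (7 + 8 + 2)² = 17² = 289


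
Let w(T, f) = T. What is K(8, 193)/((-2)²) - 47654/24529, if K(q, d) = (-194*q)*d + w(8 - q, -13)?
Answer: -1836877290/24529 ≈ -74886.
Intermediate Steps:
K(q, d) = 8 - q - 194*d*q (K(q, d) = (-194*q)*d + (8 - q) = -194*d*q + (8 - q) = 8 - q - 194*d*q)
K(8, 193)/((-2)²) - 47654/24529 = (8 - 1*8 - 194*193*8)/((-2)²) - 47654/24529 = (8 - 8 - 299536)/4 - 47654*1/24529 = -299536*¼ - 47654/24529 = -74884 - 47654/24529 = -1836877290/24529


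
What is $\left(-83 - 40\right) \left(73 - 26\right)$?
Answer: $-5781$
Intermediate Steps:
$\left(-83 - 40\right) \left(73 - 26\right) = \left(-123\right) 47 = -5781$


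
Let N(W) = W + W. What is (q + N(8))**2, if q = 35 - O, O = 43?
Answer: 64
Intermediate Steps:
N(W) = 2*W
q = -8 (q = 35 - 1*43 = 35 - 43 = -8)
(q + N(8))**2 = (-8 + 2*8)**2 = (-8 + 16)**2 = 8**2 = 64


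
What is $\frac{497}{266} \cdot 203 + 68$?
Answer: $\frac{16997}{38} \approx 447.29$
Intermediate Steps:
$\frac{497}{266} \cdot 203 + 68 = 497 \cdot \frac{1}{266} \cdot 203 + 68 = \frac{71}{38} \cdot 203 + 68 = \frac{14413}{38} + 68 = \frac{16997}{38}$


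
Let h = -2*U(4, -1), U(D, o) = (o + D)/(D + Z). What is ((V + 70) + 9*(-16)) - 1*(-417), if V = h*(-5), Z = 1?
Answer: 349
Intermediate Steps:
U(D, o) = (D + o)/(1 + D) (U(D, o) = (o + D)/(D + 1) = (D + o)/(1 + D))
h = -6/5 (h = -2*(4 - 1)/(1 + 4) = -2*3/5 = -6/5 ≈ -1.2000)
V = 6 (V = -6/5*(-5) = 6)
((V + 70) + 9*(-16)) - 1*(-417) = ((6 + 70) + 9*(-16)) - 1*(-417) = (76 - 144) + 417 = -68 + 417 = 349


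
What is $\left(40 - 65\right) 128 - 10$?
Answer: $-3210$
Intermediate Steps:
$\left(40 - 65\right) 128 - 10 = \left(-25\right) 128 - 10 = -3200 - 10 = -3210$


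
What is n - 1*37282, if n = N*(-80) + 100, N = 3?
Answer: -37422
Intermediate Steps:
n = -140 (n = 3*(-80) + 100 = -240 + 100 = -140)
n - 1*37282 = -140 - 1*37282 = -140 - 37282 = -37422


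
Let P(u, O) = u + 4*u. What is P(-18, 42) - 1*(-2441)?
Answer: 2351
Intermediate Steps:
P(u, O) = 5*u
P(-18, 42) - 1*(-2441) = 5*(-18) - 1*(-2441) = -90 + 2441 = 2351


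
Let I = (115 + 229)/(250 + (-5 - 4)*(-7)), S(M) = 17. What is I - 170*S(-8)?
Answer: -904226/313 ≈ -2888.9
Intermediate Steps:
I = 344/313 (I = 344/(250 - 9*(-7)) = 344/(250 + 63) = 344/313 ≈ 1.0990)
I - 170*S(-8) = 344/313 - 170*17 = 344/313 - 2890 = -904226/313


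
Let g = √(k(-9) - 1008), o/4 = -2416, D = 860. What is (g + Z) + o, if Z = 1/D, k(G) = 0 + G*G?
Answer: -8311039/860 + 3*I*√103 ≈ -9664.0 + 30.447*I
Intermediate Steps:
k(G) = G² (k(G) = 0 + G² = G²)
o = -9664 (o = 4*(-2416) = -9664)
g = 3*I*√103 (g = √((-9)² - 1008) = √(81 - 1008) = √(-927) = 3*I*√103 ≈ 30.447*I)
Z = 1/860 ≈ 0.0011628
(g + Z) + o = (3*I*√103 + 1/860) - 9664 = (1/860 + 3*I*√103) - 9664 = -8311039/860 + 3*I*√103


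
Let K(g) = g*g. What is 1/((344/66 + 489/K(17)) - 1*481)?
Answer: -9537/4521452 ≈ -0.0021093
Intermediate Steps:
K(g) = g²
1/((344/66 + 489/K(17)) - 1*481) = 1/((344/66 + 489/(17²)) - 1*481) = 1/((344*(1/66) + 489/289) - 481) = 1/((172/33 + 489*(1/289)) - 481) = 1/((172/33 + 489/289) - 481) = 1/(65845/9537 - 481) = 1/(-4521452/9537) = -9537/4521452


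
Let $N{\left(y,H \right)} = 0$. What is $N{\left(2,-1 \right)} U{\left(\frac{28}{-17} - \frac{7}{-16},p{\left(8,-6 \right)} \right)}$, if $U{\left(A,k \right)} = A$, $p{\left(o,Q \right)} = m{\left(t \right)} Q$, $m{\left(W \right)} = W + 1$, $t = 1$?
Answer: $0$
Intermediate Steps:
$m{\left(W \right)} = 1 + W$
$p{\left(o,Q \right)} = 2 Q$ ($p{\left(o,Q \right)} = \left(1 + 1\right) Q = 2 Q$)
$N{\left(2,-1 \right)} U{\left(\frac{28}{-17} - \frac{7}{-16},p{\left(8,-6 \right)} \right)} = 0 \left(\frac{28}{-17} - \frac{7}{-16}\right) = 0 \left(28 \left(- \frac{1}{17}\right) - - \frac{7}{16}\right) = 0 \left(- \frac{28}{17} + \frac{7}{16}\right) = 0 \left(- \frac{329}{272}\right) = 0$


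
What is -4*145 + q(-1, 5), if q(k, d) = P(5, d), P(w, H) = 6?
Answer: -574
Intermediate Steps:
q(k, d) = 6
-4*145 + q(-1, 5) = -4*145 + 6 = -580 + 6 = -574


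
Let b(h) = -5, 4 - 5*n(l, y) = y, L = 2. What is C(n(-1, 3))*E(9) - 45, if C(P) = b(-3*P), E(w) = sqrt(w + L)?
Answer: -45 - 5*sqrt(11) ≈ -61.583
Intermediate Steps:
n(l, y) = 4/5 - y/5
E(w) = sqrt(2 + w) (E(w) = sqrt(w + 2) = sqrt(2 + w))
C(P) = -5
C(n(-1, 3))*E(9) - 45 = -5*sqrt(2 + 9) - 45 = -5*sqrt(11) - 45 = -45 - 5*sqrt(11)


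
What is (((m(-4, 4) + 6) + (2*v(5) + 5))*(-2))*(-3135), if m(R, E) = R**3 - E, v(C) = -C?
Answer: -420090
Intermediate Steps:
(((m(-4, 4) + 6) + (2*v(5) + 5))*(-2))*(-3135) = (((((-4)**3 - 1*4) + 6) + (2*(-1*5) + 5))*(-2))*(-3135) = ((((-64 - 4) + 6) + (2*(-5) + 5))*(-2))*(-3135) = (((-68 + 6) + (-10 + 5))*(-2))*(-3135) = ((-62 - 5)*(-2))*(-3135) = -67*(-2)*(-3135) = 134*(-3135) = -420090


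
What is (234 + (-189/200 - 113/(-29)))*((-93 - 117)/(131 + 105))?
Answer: -28860699/136880 ≈ -210.85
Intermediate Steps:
(234 + (-189/200 - 113/(-29)))*((-93 - 117)/(131 + 105)) = (234 + (-189*1/200 - 113*(-1/29)))*(-210/236) = (234 + (-189/200 + 113/29))*(-210*1/236) = (234 + 17119/5800)*(-105/118) = (1374319/5800)*(-105/118) = -28860699/136880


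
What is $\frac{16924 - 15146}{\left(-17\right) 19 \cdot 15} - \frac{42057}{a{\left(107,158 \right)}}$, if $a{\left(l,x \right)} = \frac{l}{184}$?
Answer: $- \frac{37493164606}{518415} \approx -72323.0$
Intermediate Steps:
$a{\left(l,x \right)} = \frac{l}{184}$ ($a{\left(l,x \right)} = l \frac{1}{184} = \frac{l}{184}$)
$\frac{16924 - 15146}{\left(-17\right) 19 \cdot 15} - \frac{42057}{a{\left(107,158 \right)}} = \frac{16924 - 15146}{\left(-17\right) 19 \cdot 15} - \frac{42057}{\frac{1}{184} \cdot 107} = \frac{16924 - 15146}{\left(-323\right) 15} - \frac{42057}{\frac{107}{184}} = \frac{1778}{-4845} - \frac{7738488}{107} = 1778 \left(- \frac{1}{4845}\right) - \frac{7738488}{107} = - \frac{1778}{4845} - \frac{7738488}{107} = - \frac{37493164606}{518415}$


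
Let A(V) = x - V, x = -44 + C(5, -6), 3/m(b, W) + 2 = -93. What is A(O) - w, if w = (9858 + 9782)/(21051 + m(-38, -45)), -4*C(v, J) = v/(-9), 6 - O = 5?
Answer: -549485605/11999052 ≈ -45.794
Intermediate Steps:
O = 1 (O = 6 - 1*5 = 6 - 5 = 1)
C(v, J) = v/36 (C(v, J) = -v/(4*(-9)) = -v*(-1)/(4*9) = -(-1)*v/36 = v/36)
m(b, W) = -3/95 (m(b, W) = 3/(-2 - 93) = 3/(-95) = 3*(-1/95) = -3/95)
x = -1579/36 (x = -44 + (1/36)*5 = -44 + 5/36 = -1579/36 ≈ -43.861)
A(V) = -1579/36 - V
w = 932900/999921 (w = (9858 + 9782)/(21051 - 3/95) = 19640/(1999842/95) = 19640*(95/1999842) = 932900/999921 ≈ 0.93297)
A(O) - w = (-1579/36 - 1*1) - 1*932900/999921 = (-1579/36 - 1) - 932900/999921 = -1615/36 - 932900/999921 = -549485605/11999052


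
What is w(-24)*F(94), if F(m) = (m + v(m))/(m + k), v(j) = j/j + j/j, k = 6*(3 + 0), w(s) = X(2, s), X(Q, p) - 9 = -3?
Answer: 36/7 ≈ 5.1429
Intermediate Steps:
X(Q, p) = 6 (X(Q, p) = 9 - 3 = 6)
w(s) = 6
k = 18 (k = 6*3 = 18)
v(j) = 2 (v(j) = 1 + 1 = 2)
F(m) = (2 + m)/(18 + m) (F(m) = (m + 2)/(m + 18) = (2 + m)/(18 + m))
w(-24)*F(94) = 6*((2 + 94)/(18 + 94)) = 6*(96/112) = 6*((1/112)*96) = 6*(6/7) = 36/7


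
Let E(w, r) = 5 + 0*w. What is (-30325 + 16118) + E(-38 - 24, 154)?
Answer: -14202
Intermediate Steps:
E(w, r) = 5 (E(w, r) = 5 + 0 = 5)
(-30325 + 16118) + E(-38 - 24, 154) = (-30325 + 16118) + 5 = -14207 + 5 = -14202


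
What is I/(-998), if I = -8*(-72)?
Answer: -288/499 ≈ -0.57715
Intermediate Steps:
I = 576
I/(-998) = 576/(-998) = 576*(-1/998) = -288/499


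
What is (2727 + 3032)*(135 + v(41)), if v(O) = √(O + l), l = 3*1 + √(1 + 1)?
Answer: 777465 + 5759*√(44 + √2) ≈ 8.1628e+5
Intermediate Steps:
l = 3 + √2 ≈ 4.4142
v(O) = √(3 + O + √2) (v(O) = √(O + (3 + √2)) = √(3 + O + √2))
(2727 + 3032)*(135 + v(41)) = (2727 + 3032)*(135 + √(3 + 41 + √2)) = 5759*(135 + √(44 + √2)) = 777465 + 5759*√(44 + √2)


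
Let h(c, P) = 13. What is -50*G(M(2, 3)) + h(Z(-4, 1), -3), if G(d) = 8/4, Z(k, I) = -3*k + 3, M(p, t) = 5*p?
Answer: -87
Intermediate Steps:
Z(k, I) = 3 - 3*k
G(d) = 2 (G(d) = 8*(¼) = 2)
-50*G(M(2, 3)) + h(Z(-4, 1), -3) = -50*2 + 13 = -100 + 13 = -87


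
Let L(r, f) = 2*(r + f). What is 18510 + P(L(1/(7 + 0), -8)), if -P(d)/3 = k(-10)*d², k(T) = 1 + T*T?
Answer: -2759310/49 ≈ -56312.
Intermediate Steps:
k(T) = 1 + T²
L(r, f) = 2*f + 2*r (L(r, f) = 2*(f + r) = 2*f + 2*r)
P(d) = -303*d² (P(d) = -3*(1 + (-10)²)*d² = -3*(1 + 100)*d² = -303*d²)
18510 + P(L(1/(7 + 0), -8)) = 18510 - 303*(2*(-8) + 2/(7 + 0))² = 18510 - 303*(-16 + 2/7)² = 18510 - 303*(-110/7)² = 18510 - 303*12100/49 = 18510 - 3666300/49 = -2759310/49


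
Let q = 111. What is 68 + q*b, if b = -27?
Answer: -2929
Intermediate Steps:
68 + q*b = 68 + 111*(-27) = 68 - 2997 = -2929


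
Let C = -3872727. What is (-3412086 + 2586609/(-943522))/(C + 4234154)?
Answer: -3219380793501/341014325894 ≈ -9.4406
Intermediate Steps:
(-3412086 + 2586609/(-943522))/(C + 4234154) = (-3412086 + 2586609/(-943522))/(-3872727 + 4234154) = (-3412086 + 2586609*(-1/943522))/361427 = (-3412086 - 2586609/943522)*(1/361427) = -3219380793501/943522*1/361427 = -3219380793501/341014325894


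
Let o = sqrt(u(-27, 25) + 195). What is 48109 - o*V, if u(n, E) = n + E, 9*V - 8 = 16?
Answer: 48109 - 8*sqrt(193)/3 ≈ 48072.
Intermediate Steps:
V = 8/3 (V = 8/9 + (1/9)*16 = 8/9 + 16/9 = 8/3 ≈ 2.6667)
u(n, E) = E + n
o = sqrt(193) (o = sqrt((25 - 27) + 195) = sqrt(-2 + 195) = sqrt(193) ≈ 13.892)
48109 - o*V = 48109 - sqrt(193)*8/3 = 48109 - 8*sqrt(193)/3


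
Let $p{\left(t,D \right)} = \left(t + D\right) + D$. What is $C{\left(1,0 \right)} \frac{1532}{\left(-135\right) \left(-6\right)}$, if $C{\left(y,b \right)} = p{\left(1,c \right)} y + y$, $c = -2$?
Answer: $- \frac{1532}{405} \approx -3.7827$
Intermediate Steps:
$p{\left(t,D \right)} = t + 2 D$ ($p{\left(t,D \right)} = \left(D + t\right) + D = t + 2 D$)
$C{\left(y,b \right)} = - 2 y$ ($C{\left(y,b \right)} = \left(1 + 2 \left(-2\right)\right) y + y = \left(1 - 4\right) y + y = - 3 y + y = - 2 y$)
$C{\left(1,0 \right)} \frac{1532}{\left(-135\right) \left(-6\right)} = \left(-2\right) 1 \frac{1532}{\left(-135\right) \left(-6\right)} = - 2 \cdot \frac{1532}{810} = - 2 \cdot 1532 \cdot \frac{1}{810} = \left(-2\right) \frac{766}{405} = - \frac{1532}{405}$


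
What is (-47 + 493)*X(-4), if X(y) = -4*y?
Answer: 7136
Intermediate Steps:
(-47 + 493)*X(-4) = (-47 + 493)*(-4*(-4)) = 446*16 = 7136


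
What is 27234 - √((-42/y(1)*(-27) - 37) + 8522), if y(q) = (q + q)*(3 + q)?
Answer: 27234 - √34507/2 ≈ 27141.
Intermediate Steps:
y(q) = 2*q*(3 + q) (y(q) = (2*q)*(3 + q) = 2*q*(3 + q))
27234 - √((-42/y(1)*(-27) - 37) + 8522) = 27234 - √((-42*1/(2*(3 + 1))*(-27) - 37) + 8522) = 27234 - √((-42/(2*1*4)*(-27) - 37) + 8522) = 27234 - √((-42/8*(-27) - 37) + 8522) = 27234 - √((-42*⅛*(-27) - 37) + 8522) = 27234 - √((-21/4*(-27) - 37) + 8522) = 27234 - √((567/4 - 37) + 8522) = 27234 - √(419/4 + 8522) = 27234 - √(34507/4) = 27234 - √34507/2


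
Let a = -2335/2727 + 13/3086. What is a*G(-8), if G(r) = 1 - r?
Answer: -7170359/935058 ≈ -7.6684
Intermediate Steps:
a = -7170359/8415522 (a = -2335*1/2727 + 13*(1/3086) = -2335/2727 + 13/3086 = -7170359/8415522 ≈ -0.85204)
a*G(-8) = -7170359*(1 - 1*(-8))/8415522 = -7170359*(1 + 8)/8415522 = -7170359/8415522*9 = -7170359/935058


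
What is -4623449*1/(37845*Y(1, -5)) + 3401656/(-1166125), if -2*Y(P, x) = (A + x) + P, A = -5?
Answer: -2388331994426/79437601125 ≈ -30.066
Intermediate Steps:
Y(P, x) = 5/2 - P/2 - x/2 (Y(P, x) = -((-5 + x) + P)/2 = -(-5 + P + x)/2 = 5/2 - P/2 - x/2)
-4623449*1/(37845*Y(1, -5)) + 3401656/(-1166125) = -4623449*1/(37845*(5/2 - ½*1 - ½*(-5))) + 3401656/(-1166125) = -4623449*1/(37845*(5/2 - ½ + 5/2)) + 3401656*(-1/1166125) = -4623449/(37845*(9/2)) - 3401656/1166125 = -4623449/340605/2 - 3401656/1166125 = -4623449*2/340605 - 3401656/1166125 = -9246898/340605 - 3401656/1166125 = -2388331994426/79437601125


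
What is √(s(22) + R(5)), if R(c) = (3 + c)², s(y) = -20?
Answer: 2*√11 ≈ 6.6332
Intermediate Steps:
√(s(22) + R(5)) = √(-20 + (3 + 5)²) = √(-20 + 8²) = √(-20 + 64) = √44 = 2*√11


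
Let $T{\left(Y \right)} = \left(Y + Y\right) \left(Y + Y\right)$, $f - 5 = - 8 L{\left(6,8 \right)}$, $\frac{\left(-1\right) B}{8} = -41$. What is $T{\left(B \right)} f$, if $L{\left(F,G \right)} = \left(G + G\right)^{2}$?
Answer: $-879176448$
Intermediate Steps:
$L{\left(F,G \right)} = 4 G^{2}$ ($L{\left(F,G \right)} = \left(2 G\right)^{2} = 4 G^{2}$)
$B = 328$ ($B = \left(-8\right) \left(-41\right) = 328$)
$f = -2043$ ($f = 5 - 8 \cdot 4 \cdot 8^{2} = 5 - 8 \cdot 4 \cdot 64 = 5 - 2048 = -2043$)
$T{\left(Y \right)} = 4 Y^{2}$ ($T{\left(Y \right)} = 2 Y 2 Y = 4 Y^{2}$)
$T{\left(B \right)} f = 4 \cdot 328^{2} \left(-2043\right) = 4 \cdot 107584 \left(-2043\right) = 430336 \left(-2043\right) = -879176448$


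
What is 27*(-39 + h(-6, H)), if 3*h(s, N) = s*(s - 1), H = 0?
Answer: -675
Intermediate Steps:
h(s, N) = s*(-1 + s)/3 (h(s, N) = (s*(s - 1))/3 = (s*(-1 + s))/3 = s*(-1 + s)/3)
27*(-39 + h(-6, H)) = 27*(-39 + (⅓)*(-6)*(-1 - 6)) = 27*(-39 + (⅓)*(-6)*(-7)) = 27*(-39 + 14) = 27*(-25) = -675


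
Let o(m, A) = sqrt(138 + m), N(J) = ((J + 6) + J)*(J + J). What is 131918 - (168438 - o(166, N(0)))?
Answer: -36520 + 4*sqrt(19) ≈ -36503.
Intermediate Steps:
N(J) = 2*J*(6 + 2*J) (N(J) = ((6 + J) + J)*(2*J) = (6 + 2*J)*(2*J) = 2*J*(6 + 2*J))
131918 - (168438 - o(166, N(0))) = 131918 - (168438 - sqrt(138 + 166)) = 131918 - (168438 - sqrt(304)) = 131918 - (168438 - 4*sqrt(19)) = 131918 + (-168438 + 4*sqrt(19)) = -36520 + 4*sqrt(19)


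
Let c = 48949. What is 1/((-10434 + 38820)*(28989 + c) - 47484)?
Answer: 1/2212300584 ≈ 4.5202e-10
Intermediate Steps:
1/((-10434 + 38820)*(28989 + c) - 47484) = 1/((-10434 + 38820)*(28989 + 48949) - 47484) = 1/(28386*77938 - 47484) = 1/(2212348068 - 47484) = 1/2212300584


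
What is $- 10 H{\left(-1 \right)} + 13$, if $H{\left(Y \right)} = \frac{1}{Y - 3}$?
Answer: $\frac{31}{2} \approx 15.5$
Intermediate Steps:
$H{\left(Y \right)} = \frac{1}{-3 + Y}$
$- 10 H{\left(-1 \right)} + 13 = - \frac{10}{-3 - 1} + 13 = - \frac{10}{-4} + 13 = \left(-10\right) \left(- \frac{1}{4}\right) + 13 = \frac{5}{2} + 13 = \frac{31}{2}$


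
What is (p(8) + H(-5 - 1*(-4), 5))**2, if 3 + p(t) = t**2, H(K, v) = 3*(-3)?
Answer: 2704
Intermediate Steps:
H(K, v) = -9
p(t) = -3 + t**2
(p(8) + H(-5 - 1*(-4), 5))**2 = ((-3 + 8**2) - 9)**2 = ((-3 + 64) - 9)**2 = (61 - 9)**2 = 52**2 = 2704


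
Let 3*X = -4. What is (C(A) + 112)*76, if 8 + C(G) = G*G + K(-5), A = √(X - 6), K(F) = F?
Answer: 20900/3 ≈ 6966.7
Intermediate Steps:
X = -4/3 (X = (⅓)*(-4) = -4/3 ≈ -1.3333)
A = I*√66/3 (A = √(-4/3 - 6) = √(-22/3) = I*√66/3 ≈ 2.708*I)
C(G) = -13 + G² (C(G) = -8 + (G*G - 5) = -8 + (G² - 5) = -8 + (-5 + G²) = -13 + G²)
(C(A) + 112)*76 = ((-13 + (I*√66/3)²) + 112)*76 = ((-13 - 22/3) + 112)*76 = (-61/3 + 112)*76 = (275/3)*76 = 20900/3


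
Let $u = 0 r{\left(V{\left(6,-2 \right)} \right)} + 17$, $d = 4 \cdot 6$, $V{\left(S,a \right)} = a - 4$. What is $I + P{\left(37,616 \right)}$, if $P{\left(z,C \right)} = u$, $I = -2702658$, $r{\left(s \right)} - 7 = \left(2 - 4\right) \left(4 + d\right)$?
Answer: $-2702641$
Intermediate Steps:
$V{\left(S,a \right)} = -4 + a$ ($V{\left(S,a \right)} = a - 4 = -4 + a$)
$d = 24$
$r{\left(s \right)} = -49$ ($r{\left(s \right)} = 7 + \left(2 - 4\right) \left(4 + 24\right) = 7 - 56 = -49$)
$u = 17$ ($u = 0 \left(-49\right) + 17 = 0 + 17 = 17$)
$P{\left(z,C \right)} = 17$
$I + P{\left(37,616 \right)} = -2702658 + 17 = -2702641$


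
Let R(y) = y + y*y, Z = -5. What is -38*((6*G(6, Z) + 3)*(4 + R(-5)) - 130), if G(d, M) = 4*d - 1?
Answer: -123652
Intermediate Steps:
G(d, M) = -1 + 4*d
R(y) = y + y²
-38*((6*G(6, Z) + 3)*(4 + R(-5)) - 130) = -38*((6*(-1 + 4*6) + 3)*(4 - 5*(1 - 5)) - 130) = -38*((6*(-1 + 24) + 3)*(4 - 5*(-4)) - 130) = -38*((6*23 + 3)*(4 + 20) - 130) = -38*((138 + 3)*24 - 130) = -38*(141*24 - 130) = -38*(3384 - 130) = -38*3254 = -123652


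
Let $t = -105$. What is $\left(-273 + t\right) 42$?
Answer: $-15876$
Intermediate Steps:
$\left(-273 + t\right) 42 = \left(-273 - 105\right) 42 = \left(-378\right) 42 = -15876$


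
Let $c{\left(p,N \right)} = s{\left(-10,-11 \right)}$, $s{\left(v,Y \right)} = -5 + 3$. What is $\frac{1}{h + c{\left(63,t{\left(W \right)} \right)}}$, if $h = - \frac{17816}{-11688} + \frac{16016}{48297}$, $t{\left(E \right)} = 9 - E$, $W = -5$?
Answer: $- \frac{7840213}{1129671} \approx -6.9403$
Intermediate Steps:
$s{\left(v,Y \right)} = -2$
$c{\left(p,N \right)} = -2$
$h = \frac{14550755}{7840213}$ ($h = \left(-17816\right) \left(- \frac{1}{11688}\right) + 16016 \cdot \frac{1}{48297} = \frac{2227}{1461} + \frac{16016}{48297} = \frac{14550755}{7840213} \approx 1.8559$)
$\frac{1}{h + c{\left(63,t{\left(W \right)} \right)}} = \frac{1}{\frac{14550755}{7840213} - 2} = \frac{1}{- \frac{1129671}{7840213}} = - \frac{7840213}{1129671}$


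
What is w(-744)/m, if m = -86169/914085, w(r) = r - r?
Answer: 0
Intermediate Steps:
w(r) = 0
m = -28723/304695 (m = -86169*1/914085 = -28723/304695 ≈ -0.094268)
w(-744)/m = 0/(-28723/304695) = 0*(-304695/28723) = 0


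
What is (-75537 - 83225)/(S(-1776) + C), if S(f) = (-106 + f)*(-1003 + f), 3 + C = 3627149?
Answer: -79381/4428612 ≈ -0.017925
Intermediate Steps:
C = 3627146 (C = -3 + 3627149 = 3627146)
S(f) = (-1003 + f)*(-106 + f)
(-75537 - 83225)/(S(-1776) + C) = (-75537 - 83225)/((106318 + (-1776)² - 1109*(-1776)) + 3627146) = -158762/((106318 + 3154176 + 1969584) + 3627146) = -158762/(5230078 + 3627146) = -158762/8857224 = -158762*1/8857224 = -79381/4428612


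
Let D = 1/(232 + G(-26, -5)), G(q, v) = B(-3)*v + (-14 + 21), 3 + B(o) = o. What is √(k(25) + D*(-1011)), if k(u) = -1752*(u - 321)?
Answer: √37525563753/269 ≈ 720.13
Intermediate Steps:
B(o) = -3 + o
G(q, v) = 7 - 6*v (G(q, v) = (-3 - 3)*v + (-14 + 21) = -6*v + 7 = 7 - 6*v)
k(u) = 562392 - 1752*u (k(u) = -1752*(-321 + u) = 562392 - 1752*u)
D = 1/269 (D = 1/(232 + (7 - 6*(-5))) = 1/(232 + (7 + 30)) = 1/(232 + 37) = 1/269 ≈ 0.0037175)
√(k(25) + D*(-1011)) = √((562392 - 1752*25) + (1/269)*(-1011)) = √((562392 - 43800) - 1011/269) = √(518592 - 1011/269) = √(139500237/269) = √37525563753/269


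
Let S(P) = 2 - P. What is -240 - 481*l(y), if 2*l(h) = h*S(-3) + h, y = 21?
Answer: -30543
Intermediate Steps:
l(h) = 3*h (l(h) = (h*(2 - 1*(-3)) + h)/2 = (h*(2 + 3) + h)/2 = (h*5 + h)/2 = (5*h + h)/2 = (6*h)/2 = 3*h)
-240 - 481*l(y) = -240 - 1443*21 = -240 - 481*63 = -240 - 30303 = -30543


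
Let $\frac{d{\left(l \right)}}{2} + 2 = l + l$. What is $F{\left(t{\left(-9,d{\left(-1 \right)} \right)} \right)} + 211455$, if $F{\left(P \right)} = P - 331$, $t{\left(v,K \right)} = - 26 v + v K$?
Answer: $211430$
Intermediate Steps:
$d{\left(l \right)} = -4 + 4 l$ ($d{\left(l \right)} = -4 + 2 \left(l + l\right) = -4 + 2 \cdot 2 l = -4 + 4 l$)
$t{\left(v,K \right)} = - 26 v + K v$
$F{\left(P \right)} = -331 + P$ ($F{\left(P \right)} = P - 331 = -331 + P$)
$F{\left(t{\left(-9,d{\left(-1 \right)} \right)} \right)} + 211455 = \left(-331 - 9 \left(-26 + \left(-4 + 4 \left(-1\right)\right)\right)\right) + 211455 = \left(-331 - 9 \left(-26 - 8\right)\right) + 211455 = \left(-331 - -306\right) + 211455 = \left(-331 + 306\right) + 211455 = -25 + 211455 = 211430$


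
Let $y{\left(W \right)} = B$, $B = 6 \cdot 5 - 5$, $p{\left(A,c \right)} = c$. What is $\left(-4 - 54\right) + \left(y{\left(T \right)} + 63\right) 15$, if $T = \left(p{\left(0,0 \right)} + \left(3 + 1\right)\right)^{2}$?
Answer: $1262$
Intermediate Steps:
$T = 16$ ($T = \left(0 + \left(3 + 1\right)\right)^{2} = \left(0 + 4\right)^{2} = 4^{2} = 16$)
$B = 25$ ($B = 30 - 5 = 25$)
$y{\left(W \right)} = 25$
$\left(-4 - 54\right) + \left(y{\left(T \right)} + 63\right) 15 = \left(-4 - 54\right) + \left(25 + 63\right) 15 = -58 + 88 \cdot 15 = -58 + 1320 = 1262$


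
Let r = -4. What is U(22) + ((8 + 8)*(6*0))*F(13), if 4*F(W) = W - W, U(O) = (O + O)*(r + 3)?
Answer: -44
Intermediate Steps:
U(O) = -2*O (U(O) = (O + O)*(-4 + 3) = (2*O)*(-1) = -2*O)
F(W) = 0 (F(W) = (W - W)/4 = (¼)*0 = 0)
U(22) + ((8 + 8)*(6*0))*F(13) = -2*22 + ((8 + 8)*(6*0))*0 = -44 + (16*0)*0 = -44 + 0*0 = -44 + 0 = -44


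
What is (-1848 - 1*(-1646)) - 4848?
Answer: -5050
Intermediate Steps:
(-1848 - 1*(-1646)) - 4848 = (-1848 + 1646) - 4848 = -202 - 4848 = -5050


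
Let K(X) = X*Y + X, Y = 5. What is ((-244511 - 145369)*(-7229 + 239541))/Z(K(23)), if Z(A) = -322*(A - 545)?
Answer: -45286901280/65527 ≈ -6.9112e+5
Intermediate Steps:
K(X) = 6*X (K(X) = X*5 + X = 5*X + X = 6*X)
Z(A) = 175490 - 322*A (Z(A) = -322*(-545 + A) = 175490 - 322*A)
((-244511 - 145369)*(-7229 + 239541))/Z(K(23)) = ((-244511 - 145369)*(-7229 + 239541))/(175490 - 1932*23) = (-389880*232312)/(175490 - 322*138) = -90573802560/(175490 - 44436) = -90573802560/131054 = -90573802560*1/131054 = -45286901280/65527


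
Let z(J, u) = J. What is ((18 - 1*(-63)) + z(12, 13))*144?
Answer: 13392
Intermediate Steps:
((18 - 1*(-63)) + z(12, 13))*144 = ((18 - 1*(-63)) + 12)*144 = ((18 + 63) + 12)*144 = (81 + 12)*144 = 93*144 = 13392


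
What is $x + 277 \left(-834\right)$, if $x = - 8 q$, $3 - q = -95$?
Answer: $-231802$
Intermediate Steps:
$q = 98$ ($q = 3 - -95 = 3 + 95 = 98$)
$x = -784$ ($x = \left(-8\right) 98 = -784$)
$x + 277 \left(-834\right) = -784 + 277 \left(-834\right) = -784 - 231018 = -231802$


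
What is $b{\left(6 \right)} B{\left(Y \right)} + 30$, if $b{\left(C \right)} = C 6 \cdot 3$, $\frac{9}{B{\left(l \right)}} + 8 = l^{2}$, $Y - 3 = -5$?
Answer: $-213$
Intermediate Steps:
$Y = -2$ ($Y = 3 - 5 = -2$)
$B{\left(l \right)} = \frac{9}{-8 + l^{2}}$
$b{\left(C \right)} = 18 C$ ($b{\left(C \right)} = 6 C 3 = 18 C$)
$b{\left(6 \right)} B{\left(Y \right)} + 30 = 18 \cdot 6 \frac{9}{-8 + \left(-2\right)^{2}} + 30 = 108 \frac{9}{-8 + 4} + 30 = 108 \frac{9}{-4} + 30 = 108 \cdot 9 \left(- \frac{1}{4}\right) + 30 = 108 \left(- \frac{9}{4}\right) + 30 = -243 + 30 = -213$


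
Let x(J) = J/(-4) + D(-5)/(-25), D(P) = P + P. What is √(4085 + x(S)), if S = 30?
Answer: 3*√45310/10 ≈ 63.858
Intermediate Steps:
D(P) = 2*P
x(J) = ⅖ - J/4 (x(J) = J/(-4) + (2*(-5))/(-25) = J*(-¼) - 10*(-1/25) = -J/4 + ⅖ = ⅖ - J/4)
√(4085 + x(S)) = √(4085 + (⅖ - ¼*30)) = √(4085 + (⅖ - 15/2)) = √(4085 - 71/10) = √(40779/10) = 3*√45310/10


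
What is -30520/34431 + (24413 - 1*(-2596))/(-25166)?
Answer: -1698013199/866490546 ≈ -1.9596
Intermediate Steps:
-30520/34431 + (24413 - 1*(-2596))/(-25166) = -30520*1/34431 + (24413 + 2596)*(-1/25166) = -30520/34431 + 27009*(-1/25166) = -30520/34431 - 27009/25166 = -1698013199/866490546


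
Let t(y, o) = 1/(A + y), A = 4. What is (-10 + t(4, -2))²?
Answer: 6241/64 ≈ 97.516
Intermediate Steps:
t(y, o) = 1/(4 + y)
(-10 + t(4, -2))² = (-10 + 1/(4 + 4))² = (-10 + 1/8)² = (-10 + ⅛)² = (-79/8)² = 6241/64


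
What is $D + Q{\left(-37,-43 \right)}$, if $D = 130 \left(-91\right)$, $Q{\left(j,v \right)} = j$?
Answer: $-11867$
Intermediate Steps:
$D = -11830$
$D + Q{\left(-37,-43 \right)} = -11830 - 37 = -11867$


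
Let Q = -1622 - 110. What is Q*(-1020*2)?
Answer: 3533280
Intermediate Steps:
Q = -1732
Q*(-1020*2) = -(-353328)*5*2 = -(-353328)*10 = -1732*(-2040) = 3533280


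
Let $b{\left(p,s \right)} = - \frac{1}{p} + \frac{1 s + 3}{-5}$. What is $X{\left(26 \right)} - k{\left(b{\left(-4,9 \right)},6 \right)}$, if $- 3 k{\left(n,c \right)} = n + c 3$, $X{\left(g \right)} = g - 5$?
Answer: $\frac{1577}{60} \approx 26.283$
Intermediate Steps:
$b{\left(p,s \right)} = - \frac{3}{5} - \frac{1}{p} - \frac{s}{5}$ ($b{\left(p,s \right)} = - \frac{1}{p} + \left(s + 3\right) \left(- \frac{1}{5}\right) = - \frac{1}{p} + \left(3 + s\right) \left(- \frac{1}{5}\right) = - \frac{1}{p} - \left(\frac{3}{5} + \frac{s}{5}\right) = - \frac{3}{5} - \frac{1}{p} - \frac{s}{5}$)
$X{\left(g \right)} = -5 + g$
$k{\left(n,c \right)} = - c - \frac{n}{3}$ ($k{\left(n,c \right)} = - \frac{n + c 3}{3} = - \frac{n + 3 c}{3} = - c - \frac{n}{3}$)
$X{\left(26 \right)} - k{\left(b{\left(-4,9 \right)},6 \right)} = \left(-5 + 26\right) - \left(\left(-1\right) 6 - \frac{\frac{1}{5} \frac{1}{-4} \left(-5 - - 4 \left(3 + 9\right)\right)}{3}\right) = 21 - \left(-6 - \frac{\frac{1}{5} \left(- \frac{1}{4}\right) \left(-5 - \left(-4\right) 12\right)}{3}\right) = 21 - \left(-6 - \frac{\frac{1}{5} \left(- \frac{1}{4}\right) \left(-5 + 48\right)}{3}\right) = 21 - \left(-6 - \frac{\frac{1}{5} \left(- \frac{1}{4}\right) 43}{3}\right) = 21 - \left(-6 - - \frac{43}{60}\right) = 21 - \left(-6 + \frac{43}{60}\right) = 21 - - \frac{317}{60} = 21 + \frac{317}{60} = \frac{1577}{60}$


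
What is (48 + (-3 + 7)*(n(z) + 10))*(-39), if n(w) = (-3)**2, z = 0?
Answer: -4836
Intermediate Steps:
n(w) = 9
(48 + (-3 + 7)*(n(z) + 10))*(-39) = (48 + (-3 + 7)*(9 + 10))*(-39) = (48 + 4*19)*(-39) = (48 + 76)*(-39) = 124*(-39) = -4836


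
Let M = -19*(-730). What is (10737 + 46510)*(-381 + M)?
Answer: 772204783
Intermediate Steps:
M = 13870
(10737 + 46510)*(-381 + M) = (10737 + 46510)*(-381 + 13870) = 57247*13489 = 772204783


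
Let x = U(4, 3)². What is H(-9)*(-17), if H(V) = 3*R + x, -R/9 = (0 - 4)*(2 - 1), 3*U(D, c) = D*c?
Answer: -2108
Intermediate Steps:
U(D, c) = D*c/3 (U(D, c) = (D*c)/3 = D*c/3)
x = 16 (x = ((⅓)*4*3)² = 4² = 16)
R = 36 (R = -9*(0 - 4)*(2 - 1) = -(-36) = -9*(-4) = 36)
H(V) = 124 (H(V) = 3*36 + 16 = 108 + 16 = 124)
H(-9)*(-17) = 124*(-17) = -2108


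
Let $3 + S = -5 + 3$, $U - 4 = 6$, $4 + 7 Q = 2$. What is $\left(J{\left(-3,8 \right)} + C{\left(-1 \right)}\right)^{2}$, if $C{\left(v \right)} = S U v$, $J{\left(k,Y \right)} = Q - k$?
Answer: $\frac{136161}{49} \approx 2778.8$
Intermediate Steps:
$Q = - \frac{2}{7}$ ($Q = - \frac{4}{7} + \frac{1}{7} \cdot 2 = - \frac{4}{7} + \frac{2}{7} = - \frac{2}{7} \approx -0.28571$)
$U = 10$ ($U = 4 + 6 = 10$)
$S = -5$ ($S = -3 + \left(-5 + 3\right) = -3 - 2 = -5$)
$J{\left(k,Y \right)} = - \frac{2}{7} - k$
$C{\left(v \right)} = - 50 v$ ($C{\left(v \right)} = \left(-5\right) 10 v = - 50 v$)
$\left(J{\left(-3,8 \right)} + C{\left(-1 \right)}\right)^{2} = \left(\left(- \frac{2}{7} - -3\right) - -50\right)^{2} = \left(\left(- \frac{2}{7} + 3\right) + 50\right)^{2} = \left(\frac{19}{7} + 50\right)^{2} = \left(\frac{369}{7}\right)^{2} = \frac{136161}{49}$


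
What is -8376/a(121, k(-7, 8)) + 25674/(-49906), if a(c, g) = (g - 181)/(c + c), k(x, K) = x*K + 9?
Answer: 4214717045/474107 ≈ 8889.8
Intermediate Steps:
k(x, K) = 9 + K*x (k(x, K) = K*x + 9 = 9 + K*x)
a(c, g) = (-181 + g)/(2*c) (a(c, g) = (-181 + g)/((2*c)) = (-181 + g)*(1/(2*c)) = (-181 + g)/(2*c))
-8376/a(121, k(-7, 8)) + 25674/(-49906) = -8376*242/(-181 + (9 + 8*(-7))) + 25674/(-49906) = -8376*242/(-181 + (9 - 56)) + 25674*(-1/49906) = -8376*242/(-181 - 47) - 12837/24953 = -8376/((1/2)*(1/121)*(-228)) - 12837/24953 = -8376/(-114/121) - 12837/24953 = -8376*(-121/114) - 12837/24953 = 168916/19 - 12837/24953 = 4214717045/474107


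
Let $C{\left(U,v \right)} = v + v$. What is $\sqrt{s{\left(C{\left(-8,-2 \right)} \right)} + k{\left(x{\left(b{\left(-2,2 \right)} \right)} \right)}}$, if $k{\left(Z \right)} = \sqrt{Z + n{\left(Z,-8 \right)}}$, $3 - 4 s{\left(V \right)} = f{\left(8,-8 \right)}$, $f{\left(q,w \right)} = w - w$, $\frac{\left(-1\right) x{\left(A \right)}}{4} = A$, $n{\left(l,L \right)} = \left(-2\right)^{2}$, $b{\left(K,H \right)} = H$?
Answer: $\frac{\sqrt{3 + 8 i}}{2} \approx 1.2013 + 0.83247 i$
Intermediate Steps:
$n{\left(l,L \right)} = 4$
$C{\left(U,v \right)} = 2 v$
$x{\left(A \right)} = - 4 A$
$f{\left(q,w \right)} = 0$
$s{\left(V \right)} = \frac{3}{4}$ ($s{\left(V \right)} = \frac{3}{4} - 0 = \frac{3}{4} + 0 = \frac{3}{4}$)
$k{\left(Z \right)} = \sqrt{4 + Z}$ ($k{\left(Z \right)} = \sqrt{Z + 4} = \sqrt{4 + Z}$)
$\sqrt{s{\left(C{\left(-8,-2 \right)} \right)} + k{\left(x{\left(b{\left(-2,2 \right)} \right)} \right)}} = \sqrt{\frac{3}{4} + \sqrt{4 - 8}} = \sqrt{\frac{3}{4} + \sqrt{-4}} = \sqrt{\frac{3}{4} + 2 i}$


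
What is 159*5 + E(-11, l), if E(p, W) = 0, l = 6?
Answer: 795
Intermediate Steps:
159*5 + E(-11, l) = 159*5 + 0 = 795 + 0 = 795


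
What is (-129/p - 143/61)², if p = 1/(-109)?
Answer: 735440026084/3721 ≈ 1.9765e+8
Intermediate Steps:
p = -1/109 ≈ -0.0091743
(-129/p - 143/61)² = (-129/(-1/109) - 143/61)² = (-129*(-109) - 143*1/61)² = (14061 - 143/61)² = (857578/61)² = 735440026084/3721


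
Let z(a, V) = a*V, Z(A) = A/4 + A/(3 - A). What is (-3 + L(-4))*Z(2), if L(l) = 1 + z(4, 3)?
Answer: 25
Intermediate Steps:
Z(A) = A/4 + A/(3 - A) (Z(A) = A*(¼) + A/(3 - A) = A/4 + A/(3 - A))
z(a, V) = V*a
L(l) = 13 (L(l) = 1 + 3*4 = 1 + 12 = 13)
(-3 + L(-4))*Z(2) = (-3 + 13)*((¼)*2*(-7 + 2)/(-3 + 2)) = 10*((¼)*2*(-5)/(-1)) = 10*((¼)*2*(-1)*(-5)) = 10*(5/2) = 25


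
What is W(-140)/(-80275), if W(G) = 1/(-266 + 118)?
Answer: 1/11880700 ≈ 8.4170e-8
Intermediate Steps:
W(G) = -1/148 (W(G) = 1/(-148) = -1/148)
W(-140)/(-80275) = -1/148/(-80275) = -1/148*(-1/80275) = 1/11880700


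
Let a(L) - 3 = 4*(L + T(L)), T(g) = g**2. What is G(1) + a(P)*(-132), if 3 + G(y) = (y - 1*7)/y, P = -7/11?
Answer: -3111/11 ≈ -282.82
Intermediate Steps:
P = -7/11 (P = -7*1/11 = -7/11 ≈ -0.63636)
a(L) = 3 + 4*L + 4*L**2 (a(L) = 3 + 4*(L + L**2) = 3 + (4*L + 4*L**2) = 3 + 4*L + 4*L**2)
G(y) = -3 + (-7 + y)/y (G(y) = -3 + (y - 1*7)/y = -3 + (y - 7)/y = -3 + (-7 + y)/y)
G(1) + a(P)*(-132) = (-2 - 7/1) + (3 + 4*(-7/11) + 4*(-7/11)**2)*(-132) = (-2 - 7*1) + (3 - 28/11 + 4*(49/121))*(-132) = (-2 - 7) + (3 - 28/11 + 196/121)*(-132) = -9 + (251/121)*(-132) = -9 - 3012/11 = -3111/11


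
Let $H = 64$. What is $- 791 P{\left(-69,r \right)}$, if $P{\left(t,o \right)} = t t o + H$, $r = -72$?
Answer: $271097848$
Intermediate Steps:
$P{\left(t,o \right)} = 64 + o t^{2}$ ($P{\left(t,o \right)} = t t o + 64 = t^{2} o + 64 = o t^{2} + 64 = 64 + o t^{2}$)
$- 791 P{\left(-69,r \right)} = - 791 \left(64 - 72 \left(-69\right)^{2}\right) = - 791 \left(64 - 342792\right) = \left(-791\right) \left(-342728\right) = 271097848$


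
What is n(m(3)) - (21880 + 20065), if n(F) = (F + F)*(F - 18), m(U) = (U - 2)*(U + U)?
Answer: -42089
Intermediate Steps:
m(U) = 2*U*(-2 + U) (m(U) = (-2 + U)*(2*U) = 2*U*(-2 + U))
n(F) = 2*F*(-18 + F) (n(F) = (2*F)*(-18 + F) = 2*F*(-18 + F))
n(m(3)) - (21880 + 20065) = 2*(2*3*(-2 + 3))*(-18 + 2*3*(-2 + 3)) - (21880 + 20065) = 2*(2*3*1)*(-18 + 2*3*1) - 1*41945 = 2*6*(-18 + 6) - 41945 = 2*6*(-12) - 41945 = -144 - 41945 = -42089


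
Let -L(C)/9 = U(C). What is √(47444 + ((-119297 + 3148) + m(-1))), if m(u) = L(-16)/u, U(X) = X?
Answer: 11*I*√569 ≈ 262.39*I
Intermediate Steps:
L(C) = -9*C
m(u) = 144/u (m(u) = (-9*(-16))/u = 144/u)
√(47444 + ((-119297 + 3148) + m(-1))) = √(47444 + ((-119297 + 3148) + 144/(-1))) = √(47444 + (-116149 + 144*(-1))) = √(47444 + (-116149 - 144)) = √(47444 - 116293) = √(-68849) = 11*I*√569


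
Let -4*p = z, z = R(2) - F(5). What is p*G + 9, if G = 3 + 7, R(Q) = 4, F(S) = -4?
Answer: -11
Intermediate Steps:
z = 8 (z = 4 - 1*(-4) = 4 + 4 = 8)
p = -2 (p = -¼*8 = -2)
G = 10
p*G + 9 = -2*10 + 9 = -20 + 9 = -11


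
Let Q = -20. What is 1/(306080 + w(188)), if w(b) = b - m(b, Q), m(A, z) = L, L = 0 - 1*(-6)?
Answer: 1/306262 ≈ 3.2652e-6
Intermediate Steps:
L = 6 (L = 0 + 6 = 6)
m(A, z) = 6
w(b) = -6 + b (w(b) = b - 1*6 = b - 6 = -6 + b)
1/(306080 + w(188)) = 1/(306080 + (-6 + 188)) = 1/(306080 + 182) = 1/306262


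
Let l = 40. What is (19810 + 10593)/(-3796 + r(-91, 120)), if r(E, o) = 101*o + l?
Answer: 30403/8364 ≈ 3.6350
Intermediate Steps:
r(E, o) = 40 + 101*o (r(E, o) = 101*o + 40 = 40 + 101*o)
(19810 + 10593)/(-3796 + r(-91, 120)) = (19810 + 10593)/(-3796 + (40 + 101*120)) = 30403/(-3796 + (40 + 12120)) = 30403/(-3796 + 12160) = 30403/8364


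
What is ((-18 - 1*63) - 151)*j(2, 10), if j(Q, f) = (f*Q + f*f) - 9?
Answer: -25752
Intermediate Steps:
j(Q, f) = -9 + f² + Q*f (j(Q, f) = (Q*f + f²) - 9 = (f² + Q*f) - 9 = -9 + f² + Q*f)
((-18 - 1*63) - 151)*j(2, 10) = ((-18 - 1*63) - 151)*(-9 + 10² + 2*10) = ((-18 - 63) - 151)*(-9 + 100 + 20) = (-81 - 151)*111 = -232*111 = -25752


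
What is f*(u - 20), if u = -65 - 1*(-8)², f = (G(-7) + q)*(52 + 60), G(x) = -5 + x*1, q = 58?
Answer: -767648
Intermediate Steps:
G(x) = -5 + x
f = 5152 (f = ((-5 - 7) + 58)*(52 + 60) = (-12 + 58)*112 = 46*112 = 5152)
u = -129 (u = -65 - 1*64 = -65 - 64 = -129)
f*(u - 20) = 5152*(-129 - 20) = 5152*(-149) = -767648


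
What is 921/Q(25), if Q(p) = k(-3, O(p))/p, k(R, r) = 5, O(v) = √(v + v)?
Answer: 4605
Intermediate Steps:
O(v) = √2*√v (O(v) = √(2*v) = √2*√v)
Q(p) = 5/p
921/Q(25) = 921/((5/25)) = 921/((5*(1/25))) = 921/(⅕) = 921*5 = 4605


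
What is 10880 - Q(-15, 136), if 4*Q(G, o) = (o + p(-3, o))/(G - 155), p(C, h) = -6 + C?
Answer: 7398527/680 ≈ 10880.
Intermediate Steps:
Q(G, o) = (-9 + o)/(4*(-155 + G)) (Q(G, o) = ((o + (-6 - 3))/(G - 155))/4 = ((o - 9)/(-155 + G))/4 = ((-9 + o)/(-155 + G))/4 = (-9 + o)/(4*(-155 + G)))
10880 - Q(-15, 136) = 10880 - (-9 + 136)/(4*(-155 - 15)) = 10880 - 127/(4*(-170)) = 10880 - (-1)*127/(4*170) = 10880 - 1*(-127/680) = 10880 + 127/680 = 7398527/680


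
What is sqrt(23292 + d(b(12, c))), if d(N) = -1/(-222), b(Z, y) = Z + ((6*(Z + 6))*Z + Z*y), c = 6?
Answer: 5*sqrt(45916926)/222 ≈ 152.62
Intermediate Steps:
b(Z, y) = Z + Z*y + Z*(36 + 6*Z) (b(Z, y) = Z + ((6*(6 + Z))*Z + Z*y) = Z + ((36 + 6*Z)*Z + Z*y) = Z + (Z*(36 + 6*Z) + Z*y) = Z + (Z*y + Z*(36 + 6*Z)) = Z + Z*y + Z*(36 + 6*Z))
d(N) = 1/222 (d(N) = -1*(-1/222) = 1/222)
sqrt(23292 + d(b(12, c))) = sqrt(23292 + 1/222) = sqrt(5170825/222) = 5*sqrt(45916926)/222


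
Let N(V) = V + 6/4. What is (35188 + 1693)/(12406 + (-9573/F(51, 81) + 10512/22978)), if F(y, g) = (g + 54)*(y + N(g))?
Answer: 5091065595135/1712518224052 ≈ 2.9729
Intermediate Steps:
N(V) = 3/2 + V (N(V) = V + 6*(1/4) = V + 3/2 = 3/2 + V)
F(y, g) = (54 + g)*(3/2 + g + y) (F(y, g) = (g + 54)*(y + (3/2 + g)) = (54 + g)*(3/2 + g + y))
(35188 + 1693)/(12406 + (-9573/F(51, 81) + 10512/22978)) = (35188 + 1693)/(12406 + (-9573/(81 + 81**2 + 54*51 + (111/2)*81 + 81*51) + 10512/22978)) = 36881/(12406 + (-9573/(81 + 6561 + 2754 + 8991/2 + 4131) + 10512*(1/22978))) = 36881/(12406 + (-9573/36045/2 + 5256/11489)) = 36881/(12406 + (-9573*2/36045 + 5256/11489)) = 36881/(12406 + (-6382/12015 + 5256/11489)) = 36881/(12406 - 10171958/138040335) = 36881/(1712518224052/138040335) = 36881*(138040335/1712518224052) = 5091065595135/1712518224052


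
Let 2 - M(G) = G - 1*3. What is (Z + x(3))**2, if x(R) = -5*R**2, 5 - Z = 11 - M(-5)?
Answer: 1681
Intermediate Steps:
M(G) = 5 - G (M(G) = 2 - (G - 1*3) = 2 - (G - 3) = 2 - (-3 + G) = 2 + (3 - G) = 5 - G)
Z = 4 (Z = 5 - (11 - (5 - 1*(-5))) = 5 - (11 - (5 + 5)) = 5 - (11 - 1*10) = 5 - (11 - 10) = 5 - 1*1 = 5 - 1 = 4)
(Z + x(3))**2 = (4 - 5*3**2)**2 = (4 - 5*9)**2 = (4 - 45)**2 = (-41)**2 = 1681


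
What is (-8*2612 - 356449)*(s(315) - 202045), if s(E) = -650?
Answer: 76485944775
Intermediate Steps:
(-8*2612 - 356449)*(s(315) - 202045) = (-8*2612 - 356449)*(-650 - 202045) = (-20896 - 356449)*(-202695) = -377345*(-202695) = 76485944775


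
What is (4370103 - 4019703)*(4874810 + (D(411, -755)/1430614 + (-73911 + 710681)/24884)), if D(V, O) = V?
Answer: 7601105266473705883200/4449924847 ≈ 1.7081e+12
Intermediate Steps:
(4370103 - 4019703)*(4874810 + (D(411, -755)/1430614 + (-73911 + 710681)/24884)) = (4370103 - 4019703)*(4874810 + (411/1430614 + (-73911 + 710681)/24884)) = 350400*(4874810 + (411*(1/1430614) + 636770*(1/24884))) = 350400*(4874810 + (411/1430614 + 318385/12442)) = 350400*(4874810 + 113872788013/4449924847) = 350400*(21692652016192083/4449924847) = 7601105266473705883200/4449924847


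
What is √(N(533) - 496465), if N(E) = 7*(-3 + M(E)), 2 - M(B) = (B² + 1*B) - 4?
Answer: I*√2488798 ≈ 1577.6*I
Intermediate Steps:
M(B) = 6 - B - B² (M(B) = 2 - ((B² + 1*B) - 4) = 2 - ((B² + B) - 4) = 2 - ((B + B²) - 4) = 2 - (-4 + B + B²) = 2 + (4 - B - B²) = 6 - B - B²)
N(E) = 21 - 7*E - 7*E² (N(E) = 7*(-3 + (6 - E - E²)) = 7*(3 - E - E²) = 21 - 7*E - 7*E²)
√(N(533) - 496465) = √((21 - 7*533 - 7*533²) - 496465) = √((21 - 3731 - 7*284089) - 496465) = √((21 - 3731 - 1988623) - 496465) = √(-1992333 - 496465) = √(-2488798) = I*√2488798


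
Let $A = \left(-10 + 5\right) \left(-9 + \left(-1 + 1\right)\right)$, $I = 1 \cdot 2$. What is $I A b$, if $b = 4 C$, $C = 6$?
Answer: $2160$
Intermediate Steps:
$I = 2$
$A = 45$ ($A = - 5 \left(-9 + 0\right) = \left(-5\right) \left(-9\right) = 45$)
$b = 24$ ($b = 4 \cdot 6 = 24$)
$I A b = 2 \cdot 45 \cdot 24 = 90 \cdot 24 = 2160$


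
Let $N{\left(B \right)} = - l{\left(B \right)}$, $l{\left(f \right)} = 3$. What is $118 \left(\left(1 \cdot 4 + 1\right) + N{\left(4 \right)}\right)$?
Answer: $236$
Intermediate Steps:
$N{\left(B \right)} = -3$ ($N{\left(B \right)} = \left(-1\right) 3 = -3$)
$118 \left(\left(1 \cdot 4 + 1\right) + N{\left(4 \right)}\right) = 118 \left(\left(1 \cdot 4 + 1\right) - 3\right) = 118 \left(\left(4 + 1\right) - 3\right) = 118 \left(5 - 3\right) = 118 \cdot 2 = 236$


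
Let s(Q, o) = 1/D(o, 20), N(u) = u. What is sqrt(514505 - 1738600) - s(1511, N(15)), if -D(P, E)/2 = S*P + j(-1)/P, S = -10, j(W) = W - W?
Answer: -1/300 + I*sqrt(1224095) ≈ -0.0033333 + 1106.4*I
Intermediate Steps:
j(W) = 0
D(P, E) = 20*P (D(P, E) = -2*(-10*P + 0/P) = -2*(-10*P + 0) = -(-20)*P = 20*P)
s(Q, o) = 1/(20*o)
sqrt(514505 - 1738600) - s(1511, N(15)) = sqrt(514505 - 1738600) - 1/(20*15) = sqrt(-1224095) - 1/(20*15) = I*sqrt(1224095) - 1*1/300 = I*sqrt(1224095) - 1/300 = -1/300 + I*sqrt(1224095)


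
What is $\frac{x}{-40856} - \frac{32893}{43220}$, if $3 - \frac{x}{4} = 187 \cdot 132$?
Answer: $\frac{365371859}{220724540} \approx 1.6553$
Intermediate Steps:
$x = -98724$ ($x = 12 - 4 \cdot 187 \cdot 132 = 12 - 98736 = -98724$)
$\frac{x}{-40856} - \frac{32893}{43220} = - \frac{98724}{-40856} - \frac{32893}{43220} = \left(-98724\right) \left(- \frac{1}{40856}\right) - \frac{32893}{43220} = \frac{24681}{10214} - \frac{32893}{43220} = \frac{365371859}{220724540}$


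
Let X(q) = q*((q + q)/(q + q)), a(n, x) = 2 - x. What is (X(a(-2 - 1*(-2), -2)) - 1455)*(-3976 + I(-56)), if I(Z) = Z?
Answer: 5850432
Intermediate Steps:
X(q) = q (X(q) = q*((2*q)/((2*q))) = q*((2*q)*(1/(2*q))) = q*1 = q)
(X(a(-2 - 1*(-2), -2)) - 1455)*(-3976 + I(-56)) = ((2 - 1*(-2)) - 1455)*(-3976 - 56) = ((2 + 2) - 1455)*(-4032) = (4 - 1455)*(-4032) = -1451*(-4032) = 5850432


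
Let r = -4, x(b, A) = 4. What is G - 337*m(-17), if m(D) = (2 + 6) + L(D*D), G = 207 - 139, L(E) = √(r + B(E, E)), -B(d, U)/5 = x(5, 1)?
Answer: -2628 - 674*I*√6 ≈ -2628.0 - 1651.0*I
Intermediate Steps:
B(d, U) = -20 (B(d, U) = -5*4 = -20)
L(E) = 2*I*√6 (L(E) = √(-4 - 20) = √(-24) = 2*I*√6)
G = 68
m(D) = 8 + 2*I*√6 (m(D) = (2 + 6) + 2*I*√6 = 8 + 2*I*√6)
G - 337*m(-17) = 68 - 337*(8 + 2*I*√6) = 68 + (-2696 - 674*I*√6) = -2628 - 674*I*√6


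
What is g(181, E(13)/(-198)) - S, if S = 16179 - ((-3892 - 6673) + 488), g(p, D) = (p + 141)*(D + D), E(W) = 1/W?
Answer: -33791794/1287 ≈ -26256.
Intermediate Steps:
g(p, D) = 2*D*(141 + p) (g(p, D) = (141 + p)*(2*D) = 2*D*(141 + p))
S = 26256 (S = 16179 - (-10565 + 488) = 16179 - 1*(-10077) = 16179 + 10077 = 26256)
g(181, E(13)/(-198)) - S = 2*(1/(13*(-198)))*(141 + 181) - 1*26256 = 2*((1/13)*(-1/198))*322 - 26256 = 2*(-1/2574)*322 - 26256 = -322/1287 - 26256 = -33791794/1287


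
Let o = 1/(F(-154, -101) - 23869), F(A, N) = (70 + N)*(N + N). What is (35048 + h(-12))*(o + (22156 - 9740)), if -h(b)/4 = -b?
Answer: 7651297885000/17607 ≈ 4.3456e+8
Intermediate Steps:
F(A, N) = 2*N*(70 + N) (F(A, N) = (70 + N)*(2*N) = 2*N*(70 + N))
h(b) = 4*b (h(b) = -(-4)*b = 4*b)
o = -1/17607 (o = 1/(2*(-101)*(70 - 101) - 23869) = 1/(2*(-101)*(-31) - 23869) = 1/(6262 - 23869) = 1/(-17607) = -1/17607 ≈ -5.6796e-5)
(35048 + h(-12))*(o + (22156 - 9740)) = (35048 + 4*(-12))*(-1/17607 + (22156 - 9740)) = (35048 - 48)*(-1/17607 + 12416) = 35000*(218608511/17607) = 7651297885000/17607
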